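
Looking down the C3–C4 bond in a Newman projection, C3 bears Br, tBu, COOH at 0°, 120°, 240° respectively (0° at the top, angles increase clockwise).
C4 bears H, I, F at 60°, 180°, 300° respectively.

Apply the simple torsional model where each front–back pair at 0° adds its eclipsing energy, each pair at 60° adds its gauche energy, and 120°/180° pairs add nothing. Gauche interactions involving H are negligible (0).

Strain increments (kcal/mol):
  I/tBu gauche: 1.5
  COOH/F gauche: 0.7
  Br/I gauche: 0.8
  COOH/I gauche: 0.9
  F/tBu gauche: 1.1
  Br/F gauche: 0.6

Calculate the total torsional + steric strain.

3.7 kcal/mol

This conformer (staggered): Br(0°)/F(300°) gauche 0.6; tBu(120°)/I(180°) gauche 1.5; COOH(240°)/I(180°) gauche 0.9; COOH(240°)/F(300°) gauche 0.7 → 3.7 kcal/mol.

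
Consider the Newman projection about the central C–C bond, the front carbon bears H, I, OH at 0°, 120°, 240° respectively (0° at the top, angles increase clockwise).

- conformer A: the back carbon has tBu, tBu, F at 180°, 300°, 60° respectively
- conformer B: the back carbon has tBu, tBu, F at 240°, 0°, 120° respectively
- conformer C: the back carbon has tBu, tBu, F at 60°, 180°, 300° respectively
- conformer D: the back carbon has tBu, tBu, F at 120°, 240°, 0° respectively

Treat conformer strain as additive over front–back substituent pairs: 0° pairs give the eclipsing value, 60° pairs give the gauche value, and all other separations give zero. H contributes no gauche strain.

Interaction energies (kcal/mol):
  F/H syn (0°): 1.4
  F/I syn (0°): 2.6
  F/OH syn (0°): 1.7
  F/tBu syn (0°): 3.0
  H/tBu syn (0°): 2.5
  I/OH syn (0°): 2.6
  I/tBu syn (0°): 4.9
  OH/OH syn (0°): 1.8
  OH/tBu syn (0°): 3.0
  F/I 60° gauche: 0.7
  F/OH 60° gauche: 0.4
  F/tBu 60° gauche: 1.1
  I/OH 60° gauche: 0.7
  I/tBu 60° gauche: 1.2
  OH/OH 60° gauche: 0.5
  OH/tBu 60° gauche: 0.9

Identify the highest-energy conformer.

D

A (staggered): I–tBu gauche, I–F gauche, OH–tBu gauche, OH–tBu gauche; 1.2 + 0.7 + 0.9 + 0.9 = 3.7 kcal/mol.
B (eclipsed): H–tBu eclipsed, I–F eclipsed, OH–tBu eclipsed; 2.5 + 2.6 + 3.0 = 8.1 kcal/mol.
C (staggered): I–tBu gauche, I–tBu gauche, OH–tBu gauche, OH–F gauche; 1.2 + 1.2 + 0.9 + 0.4 = 3.7 kcal/mol.
D (eclipsed): H–F eclipsed, I–tBu eclipsed, OH–tBu eclipsed; 1.4 + 4.9 + 3.0 = 9.3 kcal/mol.
D has the highest total (9.3 kcal/mol).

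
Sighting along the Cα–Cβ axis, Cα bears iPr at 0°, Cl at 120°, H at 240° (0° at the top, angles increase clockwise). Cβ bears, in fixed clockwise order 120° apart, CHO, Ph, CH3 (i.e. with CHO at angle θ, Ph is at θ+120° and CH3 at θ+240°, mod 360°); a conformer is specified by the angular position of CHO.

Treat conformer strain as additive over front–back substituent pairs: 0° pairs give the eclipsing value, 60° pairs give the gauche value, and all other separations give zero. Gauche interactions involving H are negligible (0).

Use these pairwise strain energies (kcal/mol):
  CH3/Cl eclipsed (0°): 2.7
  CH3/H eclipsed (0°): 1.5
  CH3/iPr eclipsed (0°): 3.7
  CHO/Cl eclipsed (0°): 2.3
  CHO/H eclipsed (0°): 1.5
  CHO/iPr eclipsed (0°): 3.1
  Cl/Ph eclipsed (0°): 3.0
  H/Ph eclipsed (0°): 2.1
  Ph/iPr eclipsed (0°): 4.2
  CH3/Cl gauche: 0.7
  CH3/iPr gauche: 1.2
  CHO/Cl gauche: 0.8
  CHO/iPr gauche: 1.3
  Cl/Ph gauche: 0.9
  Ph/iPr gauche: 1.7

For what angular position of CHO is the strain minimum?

CHO at 0° (eclipsed): iPr(0°)/CHO(0°) eclipsed 3.1; Cl(120°)/Ph(120°) eclipsed 3.0; H(240°)/CH3(240°) eclipsed 1.5 → 7.6 kcal/mol.
CHO at 60° (staggered): iPr(0°)/CHO(60°) gauche 1.3; iPr(0°)/CH3(300°) gauche 1.2; Cl(120°)/CHO(60°) gauche 0.8; Cl(120°)/Ph(180°) gauche 0.9 → 4.2 kcal/mol.
CHO at 120° (eclipsed): iPr(0°)/CH3(0°) eclipsed 3.7; Cl(120°)/CHO(120°) eclipsed 2.3; H(240°)/Ph(240°) eclipsed 2.1 → 8.1 kcal/mol.
CHO at 180° (staggered): iPr(0°)/Ph(300°) gauche 1.7; iPr(0°)/CH3(60°) gauche 1.2; Cl(120°)/CHO(180°) gauche 0.8; Cl(120°)/CH3(60°) gauche 0.7 → 4.4 kcal/mol.
CHO at 240° (eclipsed): iPr(0°)/Ph(0°) eclipsed 4.2; Cl(120°)/CH3(120°) eclipsed 2.7; H(240°)/CHO(240°) eclipsed 1.5 → 8.4 kcal/mol.
CHO at 300° (staggered): iPr(0°)/CHO(300°) gauche 1.3; iPr(0°)/Ph(60°) gauche 1.7; Cl(120°)/Ph(60°) gauche 0.9; Cl(120°)/CH3(180°) gauche 0.7 → 4.6 kcal/mol.
The minimum (4.2 kcal/mol) occurs with CHO at 60°.

60°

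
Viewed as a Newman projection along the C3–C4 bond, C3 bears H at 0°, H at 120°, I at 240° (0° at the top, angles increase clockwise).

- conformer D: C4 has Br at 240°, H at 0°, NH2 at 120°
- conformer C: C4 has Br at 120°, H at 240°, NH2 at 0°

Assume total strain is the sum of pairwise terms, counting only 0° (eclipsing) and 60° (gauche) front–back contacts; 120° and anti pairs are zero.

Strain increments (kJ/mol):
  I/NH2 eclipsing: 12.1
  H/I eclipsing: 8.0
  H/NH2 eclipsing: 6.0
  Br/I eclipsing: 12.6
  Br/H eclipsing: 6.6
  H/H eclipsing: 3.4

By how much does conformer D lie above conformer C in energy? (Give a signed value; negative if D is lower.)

D (eclipsed): H(0°)/H(0°) eclipsed 3.4; H(120°)/NH2(120°) eclipsed 6.0; I(240°)/Br(240°) eclipsed 12.6 → 22.0 kJ/mol.
C (eclipsed): H(0°)/NH2(0°) eclipsed 6.0; H(120°)/Br(120°) eclipsed 6.6; I(240°)/H(240°) eclipsed 8.0 → 20.6 kJ/mol.
E(D) − E(C) = 22.0 − 20.6 = +1.4 kJ/mol.

+1.4 kJ/mol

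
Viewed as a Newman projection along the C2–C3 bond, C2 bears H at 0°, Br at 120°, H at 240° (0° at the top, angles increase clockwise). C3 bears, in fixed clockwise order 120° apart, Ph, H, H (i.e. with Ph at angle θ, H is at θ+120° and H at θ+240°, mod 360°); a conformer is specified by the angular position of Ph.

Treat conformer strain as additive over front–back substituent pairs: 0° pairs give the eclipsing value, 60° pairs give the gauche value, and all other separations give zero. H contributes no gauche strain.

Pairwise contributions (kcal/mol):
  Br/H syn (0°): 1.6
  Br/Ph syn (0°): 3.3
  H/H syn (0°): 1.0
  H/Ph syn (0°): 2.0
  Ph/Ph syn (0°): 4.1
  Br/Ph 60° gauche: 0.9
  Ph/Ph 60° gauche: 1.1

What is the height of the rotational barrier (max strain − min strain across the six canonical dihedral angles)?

Ph at 0° (eclipsed): H(0°)/Ph(0°) eclipsed 2.0; Br(120°)/H(120°) eclipsed 1.6; H(240°)/H(240°) eclipsed 1.0 → 4.6 kcal/mol.
Ph at 60° (staggered): Br(120°)/Ph(60°) gauche 0.9 → 0.9 kcal/mol.
Ph at 120° (eclipsed): H(0°)/H(0°) eclipsed 1.0; Br(120°)/Ph(120°) eclipsed 3.3; H(240°)/H(240°) eclipsed 1.0 → 5.3 kcal/mol.
Ph at 180° (staggered): Br(120°)/Ph(180°) gauche 0.9 → 0.9 kcal/mol.
Ph at 240° (eclipsed): H(0°)/H(0°) eclipsed 1.0; Br(120°)/H(120°) eclipsed 1.6; H(240°)/Ph(240°) eclipsed 2.0 → 4.6 kcal/mol.
Ph at 300° (staggered): no non-H gauche contacts → 0.0 kcal/mol.
Max at 120° (5.3 kcal/mol), min at 300° (0.0 kcal/mol); barrier = 5.3 kcal/mol.

5.3 kcal/mol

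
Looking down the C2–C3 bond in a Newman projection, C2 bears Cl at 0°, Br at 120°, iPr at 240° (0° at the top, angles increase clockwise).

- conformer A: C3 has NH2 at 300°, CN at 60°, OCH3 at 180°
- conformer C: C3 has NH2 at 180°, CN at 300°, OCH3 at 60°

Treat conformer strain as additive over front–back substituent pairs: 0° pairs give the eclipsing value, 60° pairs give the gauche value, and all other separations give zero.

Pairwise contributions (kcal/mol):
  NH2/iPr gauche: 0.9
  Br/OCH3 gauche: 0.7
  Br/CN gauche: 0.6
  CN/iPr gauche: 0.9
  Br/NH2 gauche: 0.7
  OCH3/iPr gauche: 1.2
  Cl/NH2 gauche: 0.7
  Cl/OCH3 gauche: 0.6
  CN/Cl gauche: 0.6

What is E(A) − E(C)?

A (staggered): Cl(0°)/NH2(300°) gauche 0.7; Cl(0°)/CN(60°) gauche 0.6; Br(120°)/CN(60°) gauche 0.6; Br(120°)/OCH3(180°) gauche 0.7; iPr(240°)/NH2(300°) gauche 0.9; iPr(240°)/OCH3(180°) gauche 1.2 → 4.7 kcal/mol.
C (staggered): Cl(0°)/CN(300°) gauche 0.6; Cl(0°)/OCH3(60°) gauche 0.6; Br(120°)/NH2(180°) gauche 0.7; Br(120°)/OCH3(60°) gauche 0.7; iPr(240°)/NH2(180°) gauche 0.9; iPr(240°)/CN(300°) gauche 0.9 → 4.4 kcal/mol.
E(A) − E(C) = 4.7 − 4.4 = +0.3 kcal/mol.

+0.3 kcal/mol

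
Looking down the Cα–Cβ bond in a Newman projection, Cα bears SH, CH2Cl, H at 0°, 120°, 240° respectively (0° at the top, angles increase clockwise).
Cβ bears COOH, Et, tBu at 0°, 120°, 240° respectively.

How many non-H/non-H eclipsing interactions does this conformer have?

Non-H eclipsing pairs: SH(0°)/COOH(0°); CH2Cl(120°)/Et(120°) — 2 interactions.

2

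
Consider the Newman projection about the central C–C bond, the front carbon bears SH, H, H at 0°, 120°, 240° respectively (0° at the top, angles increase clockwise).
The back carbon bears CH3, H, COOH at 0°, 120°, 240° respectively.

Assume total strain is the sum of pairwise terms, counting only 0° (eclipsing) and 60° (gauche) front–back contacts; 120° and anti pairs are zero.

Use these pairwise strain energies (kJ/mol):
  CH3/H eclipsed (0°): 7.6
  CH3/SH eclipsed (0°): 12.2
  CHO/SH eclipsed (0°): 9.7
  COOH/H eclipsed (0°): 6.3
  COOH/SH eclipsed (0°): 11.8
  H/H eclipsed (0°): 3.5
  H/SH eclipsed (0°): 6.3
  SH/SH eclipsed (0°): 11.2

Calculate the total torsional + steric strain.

This conformer (eclipsed): SH(0°)/CH3(0°) eclipsed 12.2; H(120°)/H(120°) eclipsed 3.5; H(240°)/COOH(240°) eclipsed 6.3 → 22.0 kJ/mol.

22.0 kJ/mol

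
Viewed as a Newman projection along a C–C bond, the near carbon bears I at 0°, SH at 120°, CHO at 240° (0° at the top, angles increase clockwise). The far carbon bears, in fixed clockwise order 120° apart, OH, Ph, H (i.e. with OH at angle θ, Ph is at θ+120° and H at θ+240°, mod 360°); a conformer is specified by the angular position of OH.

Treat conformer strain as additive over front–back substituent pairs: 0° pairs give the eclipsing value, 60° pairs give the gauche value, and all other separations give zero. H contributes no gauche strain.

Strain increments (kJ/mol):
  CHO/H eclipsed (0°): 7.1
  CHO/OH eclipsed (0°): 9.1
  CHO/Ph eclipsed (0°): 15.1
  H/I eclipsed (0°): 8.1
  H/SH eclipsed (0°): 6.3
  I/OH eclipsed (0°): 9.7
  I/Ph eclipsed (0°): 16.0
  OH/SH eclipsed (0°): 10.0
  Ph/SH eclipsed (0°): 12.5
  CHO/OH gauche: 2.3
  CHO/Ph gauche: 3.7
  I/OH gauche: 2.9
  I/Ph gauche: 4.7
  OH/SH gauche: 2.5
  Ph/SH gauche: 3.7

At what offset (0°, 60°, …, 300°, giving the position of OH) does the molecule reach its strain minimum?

60°

OH at 0° is eclipsed. I at 0° is eclipsed with OH at 0° (9.7); SH at 120° is eclipsed with Ph at 120° (12.5); CHO at 240° is eclipsed with H at 240° (7.1). Total 29.3 kJ/mol.
OH at 60° is staggered. I at 0° is gauche with OH at 60° (2.9); SH at 120° is gauche with OH at 60° (2.5); SH at 120° is gauche with Ph at 180° (3.7); CHO at 240° is gauche with Ph at 180° (3.7). Total 12.8 kJ/mol.
OH at 120° is eclipsed. I at 0° is eclipsed with H at 0° (8.1); SH at 120° is eclipsed with OH at 120° (10.0); CHO at 240° is eclipsed with Ph at 240° (15.1). Total 33.2 kJ/mol.
OH at 180° is staggered. I at 0° is gauche with Ph at 300° (4.7); SH at 120° is gauche with OH at 180° (2.5); CHO at 240° is gauche with OH at 180° (2.3); CHO at 240° is gauche with Ph at 300° (3.7). Total 13.2 kJ/mol.
OH at 240° is eclipsed. I at 0° is eclipsed with Ph at 0° (16.0); SH at 120° is eclipsed with H at 120° (6.3); CHO at 240° is eclipsed with OH at 240° (9.1). Total 31.4 kJ/mol.
OH at 300° is staggered. I at 0° is gauche with OH at 300° (2.9); I at 0° is gauche with Ph at 60° (4.7); SH at 120° is gauche with Ph at 60° (3.7); CHO at 240° is gauche with OH at 300° (2.3). Total 13.6 kJ/mol.
The minimum (12.8 kJ/mol) occurs with OH at 60°.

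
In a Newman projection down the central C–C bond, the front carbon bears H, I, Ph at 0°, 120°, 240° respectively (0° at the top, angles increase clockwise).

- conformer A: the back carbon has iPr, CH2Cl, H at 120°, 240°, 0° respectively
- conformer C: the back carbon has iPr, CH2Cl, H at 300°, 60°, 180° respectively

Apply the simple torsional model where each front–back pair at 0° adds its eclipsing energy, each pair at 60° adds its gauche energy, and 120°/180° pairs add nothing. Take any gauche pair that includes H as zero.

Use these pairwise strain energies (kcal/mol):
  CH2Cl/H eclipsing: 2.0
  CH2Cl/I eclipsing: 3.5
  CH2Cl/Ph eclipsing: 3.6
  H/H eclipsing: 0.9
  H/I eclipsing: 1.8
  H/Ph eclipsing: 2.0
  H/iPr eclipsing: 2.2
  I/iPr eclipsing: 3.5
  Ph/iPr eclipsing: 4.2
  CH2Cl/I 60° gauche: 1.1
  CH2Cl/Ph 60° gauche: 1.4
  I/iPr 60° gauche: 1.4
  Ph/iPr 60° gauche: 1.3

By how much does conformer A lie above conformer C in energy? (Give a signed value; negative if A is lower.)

A (eclipsed): H(0°)/H(0°) eclipsed 0.9; I(120°)/iPr(120°) eclipsed 3.5; Ph(240°)/CH2Cl(240°) eclipsed 3.6 → 8.0 kcal/mol.
C (staggered): I(120°)/CH2Cl(60°) gauche 1.1; Ph(240°)/iPr(300°) gauche 1.3 → 2.4 kcal/mol.
E(A) − E(C) = 8.0 − 2.4 = +5.6 kcal/mol.

+5.6 kcal/mol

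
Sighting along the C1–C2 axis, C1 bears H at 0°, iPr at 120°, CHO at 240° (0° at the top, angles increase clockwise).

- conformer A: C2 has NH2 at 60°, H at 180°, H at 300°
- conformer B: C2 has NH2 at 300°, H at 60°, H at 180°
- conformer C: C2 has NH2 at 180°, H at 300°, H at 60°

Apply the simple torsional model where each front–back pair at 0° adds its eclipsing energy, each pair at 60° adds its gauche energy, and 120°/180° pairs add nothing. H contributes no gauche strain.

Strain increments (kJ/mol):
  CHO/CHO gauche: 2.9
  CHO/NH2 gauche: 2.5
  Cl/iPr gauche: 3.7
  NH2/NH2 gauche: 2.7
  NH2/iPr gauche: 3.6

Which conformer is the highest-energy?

C

A is staggered. iPr at 120° is gauche with NH2 at 60° (3.6). Total 3.6 kJ/mol.
B is staggered. CHO at 240° is gauche with NH2 at 300° (2.5). Total 2.5 kJ/mol.
C is staggered. iPr at 120° is gauche with NH2 at 180° (3.6); CHO at 240° is gauche with NH2 at 180° (2.5). Total 6.1 kJ/mol.
C has the highest total (6.1 kJ/mol).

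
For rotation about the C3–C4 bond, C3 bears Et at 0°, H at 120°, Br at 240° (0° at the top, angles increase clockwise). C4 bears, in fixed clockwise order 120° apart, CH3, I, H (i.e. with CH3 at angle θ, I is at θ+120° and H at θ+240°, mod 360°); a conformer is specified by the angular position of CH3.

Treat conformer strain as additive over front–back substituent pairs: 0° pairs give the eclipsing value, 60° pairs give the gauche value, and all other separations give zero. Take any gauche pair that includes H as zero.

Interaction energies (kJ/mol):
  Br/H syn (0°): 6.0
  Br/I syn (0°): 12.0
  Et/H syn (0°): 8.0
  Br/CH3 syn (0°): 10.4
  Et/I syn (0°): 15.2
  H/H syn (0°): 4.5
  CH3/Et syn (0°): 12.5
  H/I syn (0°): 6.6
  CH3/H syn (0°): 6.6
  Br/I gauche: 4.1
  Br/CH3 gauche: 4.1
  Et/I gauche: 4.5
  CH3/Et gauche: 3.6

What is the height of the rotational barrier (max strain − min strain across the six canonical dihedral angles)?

CH3 at 0° (eclipsed): Et(0°)/CH3(0°) eclipsed 12.5; H(120°)/I(120°) eclipsed 6.6; Br(240°)/H(240°) eclipsed 6.0 → 25.1 kJ/mol.
CH3 at 60° (staggered): Et(0°)/CH3(60°) gauche 3.6; Br(240°)/I(180°) gauche 4.1 → 7.7 kJ/mol.
CH3 at 120° (eclipsed): Et(0°)/H(0°) eclipsed 8.0; H(120°)/CH3(120°) eclipsed 6.6; Br(240°)/I(240°) eclipsed 12.0 → 26.6 kJ/mol.
CH3 at 180° (staggered): Et(0°)/I(300°) gauche 4.5; Br(240°)/CH3(180°) gauche 4.1; Br(240°)/I(300°) gauche 4.1 → 12.7 kJ/mol.
CH3 at 240° (eclipsed): Et(0°)/I(0°) eclipsed 15.2; H(120°)/H(120°) eclipsed 4.5; Br(240°)/CH3(240°) eclipsed 10.4 → 30.1 kJ/mol.
CH3 at 300° (staggered): Et(0°)/CH3(300°) gauche 3.6; Et(0°)/I(60°) gauche 4.5; Br(240°)/CH3(300°) gauche 4.1 → 12.2 kJ/mol.
Max at 240° (30.1 kJ/mol), min at 60° (7.7 kJ/mol); barrier = 22.4 kJ/mol.

22.4 kJ/mol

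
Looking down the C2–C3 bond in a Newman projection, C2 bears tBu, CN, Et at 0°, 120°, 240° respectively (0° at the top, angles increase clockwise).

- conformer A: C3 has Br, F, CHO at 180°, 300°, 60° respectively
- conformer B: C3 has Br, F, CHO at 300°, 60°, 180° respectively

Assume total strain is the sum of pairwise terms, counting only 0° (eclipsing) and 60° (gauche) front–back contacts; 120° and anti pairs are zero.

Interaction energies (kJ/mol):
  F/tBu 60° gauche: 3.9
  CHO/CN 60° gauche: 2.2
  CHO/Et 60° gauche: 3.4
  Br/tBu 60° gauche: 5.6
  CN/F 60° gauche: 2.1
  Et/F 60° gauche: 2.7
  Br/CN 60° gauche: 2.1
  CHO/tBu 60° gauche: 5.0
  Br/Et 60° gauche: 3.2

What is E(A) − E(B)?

-1.3 kJ/mol

A (staggered): tBu(0°)/F(300°) gauche 3.9; tBu(0°)/CHO(60°) gauche 5.0; CN(120°)/Br(180°) gauche 2.1; CN(120°)/CHO(60°) gauche 2.2; Et(240°)/Br(180°) gauche 3.2; Et(240°)/F(300°) gauche 2.7 → 19.1 kJ/mol.
B (staggered): tBu(0°)/Br(300°) gauche 5.6; tBu(0°)/F(60°) gauche 3.9; CN(120°)/F(60°) gauche 2.1; CN(120°)/CHO(180°) gauche 2.2; Et(240°)/Br(300°) gauche 3.2; Et(240°)/CHO(180°) gauche 3.4 → 20.4 kJ/mol.
E(A) − E(B) = 19.1 − 20.4 = -1.3 kJ/mol.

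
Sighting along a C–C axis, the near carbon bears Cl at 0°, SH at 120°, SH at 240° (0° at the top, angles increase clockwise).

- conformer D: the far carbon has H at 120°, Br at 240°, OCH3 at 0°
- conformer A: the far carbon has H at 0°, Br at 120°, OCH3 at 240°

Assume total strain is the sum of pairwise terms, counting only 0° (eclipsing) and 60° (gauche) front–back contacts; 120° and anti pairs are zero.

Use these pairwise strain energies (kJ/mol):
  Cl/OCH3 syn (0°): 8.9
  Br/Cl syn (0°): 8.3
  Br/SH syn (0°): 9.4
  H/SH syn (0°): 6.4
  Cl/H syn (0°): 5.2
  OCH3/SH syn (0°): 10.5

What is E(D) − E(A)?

D (eclipsed): Cl(0°)/OCH3(0°) eclipsed 8.9; SH(120°)/H(120°) eclipsed 6.4; SH(240°)/Br(240°) eclipsed 9.4 → 24.7 kJ/mol.
A (eclipsed): Cl(0°)/H(0°) eclipsed 5.2; SH(120°)/Br(120°) eclipsed 9.4; SH(240°)/OCH3(240°) eclipsed 10.5 → 25.1 kJ/mol.
E(D) − E(A) = 24.7 − 25.1 = -0.4 kJ/mol.

-0.4 kJ/mol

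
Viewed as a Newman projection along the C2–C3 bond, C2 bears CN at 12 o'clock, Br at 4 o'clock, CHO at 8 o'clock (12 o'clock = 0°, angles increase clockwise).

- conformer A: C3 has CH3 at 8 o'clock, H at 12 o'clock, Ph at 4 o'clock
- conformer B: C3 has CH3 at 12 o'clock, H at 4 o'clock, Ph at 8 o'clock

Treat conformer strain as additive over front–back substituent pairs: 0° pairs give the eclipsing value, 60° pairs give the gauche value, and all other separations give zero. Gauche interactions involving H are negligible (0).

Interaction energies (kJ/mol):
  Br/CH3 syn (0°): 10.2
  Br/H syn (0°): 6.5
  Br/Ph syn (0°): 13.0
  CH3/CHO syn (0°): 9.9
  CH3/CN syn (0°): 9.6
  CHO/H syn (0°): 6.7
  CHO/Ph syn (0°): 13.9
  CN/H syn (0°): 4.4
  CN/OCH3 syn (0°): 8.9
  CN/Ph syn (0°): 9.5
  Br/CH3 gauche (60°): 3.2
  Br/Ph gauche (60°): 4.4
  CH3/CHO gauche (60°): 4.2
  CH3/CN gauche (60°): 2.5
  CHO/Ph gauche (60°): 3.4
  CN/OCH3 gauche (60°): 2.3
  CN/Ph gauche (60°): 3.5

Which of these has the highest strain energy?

B

A (eclipsed): CN–H eclipsed, Br–Ph eclipsed, CHO–CH3 eclipsed; 4.4 + 13.0 + 9.9 = 27.3 kJ/mol.
B (eclipsed): CN–CH3 eclipsed, Br–H eclipsed, CHO–Ph eclipsed; 9.6 + 6.5 + 13.9 = 30.0 kJ/mol.
B has the highest total (30.0 kJ/mol).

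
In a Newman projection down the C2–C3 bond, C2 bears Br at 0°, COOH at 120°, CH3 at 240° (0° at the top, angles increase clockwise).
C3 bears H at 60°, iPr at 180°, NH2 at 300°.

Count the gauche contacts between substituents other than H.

Non-H gauche pairs: Br(0°)/NH2(300°); COOH(120°)/iPr(180°); CH3(240°)/iPr(180°); CH3(240°)/NH2(300°) — 4 interactions.

4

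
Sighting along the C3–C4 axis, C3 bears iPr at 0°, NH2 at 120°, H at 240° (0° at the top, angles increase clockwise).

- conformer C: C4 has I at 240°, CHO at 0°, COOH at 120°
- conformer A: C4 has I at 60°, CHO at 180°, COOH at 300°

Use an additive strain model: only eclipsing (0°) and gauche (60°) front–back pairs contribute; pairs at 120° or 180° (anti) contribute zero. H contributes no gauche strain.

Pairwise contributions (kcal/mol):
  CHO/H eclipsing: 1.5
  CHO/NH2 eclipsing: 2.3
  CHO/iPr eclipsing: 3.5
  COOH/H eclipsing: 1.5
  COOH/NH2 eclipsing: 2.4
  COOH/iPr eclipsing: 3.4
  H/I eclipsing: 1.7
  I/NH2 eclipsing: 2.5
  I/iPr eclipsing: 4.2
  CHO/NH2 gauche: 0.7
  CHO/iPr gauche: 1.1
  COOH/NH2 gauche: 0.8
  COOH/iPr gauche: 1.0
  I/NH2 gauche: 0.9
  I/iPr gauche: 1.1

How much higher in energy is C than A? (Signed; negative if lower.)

+3.9 kcal/mol

C (eclipsed): iPr–CHO eclipsed, NH2–COOH eclipsed, H–I eclipsed; 3.5 + 2.4 + 1.7 = 7.6 kcal/mol.
A (staggered): iPr–I gauche, iPr–COOH gauche, NH2–I gauche, NH2–CHO gauche; 1.1 + 1.0 + 0.9 + 0.7 = 3.7 kcal/mol.
E(C) − E(A) = 7.6 − 3.7 = +3.9 kcal/mol.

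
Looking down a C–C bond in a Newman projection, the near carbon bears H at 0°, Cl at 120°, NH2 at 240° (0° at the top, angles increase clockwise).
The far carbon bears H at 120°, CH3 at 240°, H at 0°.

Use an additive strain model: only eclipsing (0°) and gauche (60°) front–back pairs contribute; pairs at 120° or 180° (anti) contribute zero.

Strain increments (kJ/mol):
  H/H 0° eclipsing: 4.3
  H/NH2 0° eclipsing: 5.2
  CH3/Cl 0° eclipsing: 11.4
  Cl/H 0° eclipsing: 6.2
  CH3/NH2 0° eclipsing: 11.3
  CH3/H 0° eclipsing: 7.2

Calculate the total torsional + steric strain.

This conformer (eclipsed): H–H eclipsed, Cl–H eclipsed, NH2–CH3 eclipsed; 4.3 + 6.2 + 11.3 = 21.8 kJ/mol.

21.8 kJ/mol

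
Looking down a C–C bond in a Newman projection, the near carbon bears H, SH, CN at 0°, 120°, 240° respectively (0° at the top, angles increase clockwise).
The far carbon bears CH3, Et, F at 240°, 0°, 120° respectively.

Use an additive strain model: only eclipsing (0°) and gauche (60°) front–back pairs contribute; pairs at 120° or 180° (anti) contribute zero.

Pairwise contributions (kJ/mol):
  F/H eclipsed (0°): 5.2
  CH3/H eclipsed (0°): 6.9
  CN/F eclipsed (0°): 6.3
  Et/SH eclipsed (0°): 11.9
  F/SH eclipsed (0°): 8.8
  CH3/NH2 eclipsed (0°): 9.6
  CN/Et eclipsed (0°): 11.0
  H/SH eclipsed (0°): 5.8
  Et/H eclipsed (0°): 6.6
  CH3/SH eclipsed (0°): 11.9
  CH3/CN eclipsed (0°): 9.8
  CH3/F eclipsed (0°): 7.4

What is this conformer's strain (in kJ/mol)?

25.2 kJ/mol

This conformer is eclipsed. H at 0° is eclipsed with Et at 0° (6.6); SH at 120° is eclipsed with F at 120° (8.8); CN at 240° is eclipsed with CH3 at 240° (9.8). Total 25.2 kJ/mol.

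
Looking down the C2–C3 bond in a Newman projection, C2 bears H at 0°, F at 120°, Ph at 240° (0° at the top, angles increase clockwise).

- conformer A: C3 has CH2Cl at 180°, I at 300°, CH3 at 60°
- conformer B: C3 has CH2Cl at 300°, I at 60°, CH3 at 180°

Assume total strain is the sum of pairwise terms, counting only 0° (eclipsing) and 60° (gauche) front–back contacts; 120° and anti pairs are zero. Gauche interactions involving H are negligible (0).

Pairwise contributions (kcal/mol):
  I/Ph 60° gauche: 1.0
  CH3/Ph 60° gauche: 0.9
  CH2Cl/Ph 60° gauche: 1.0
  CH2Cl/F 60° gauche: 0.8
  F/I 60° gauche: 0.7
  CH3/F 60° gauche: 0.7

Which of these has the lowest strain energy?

B

A (staggered): F–CH2Cl gauche, F–CH3 gauche, Ph–CH2Cl gauche, Ph–I gauche; 0.8 + 0.7 + 1.0 + 1.0 = 3.5 kcal/mol.
B (staggered): F–I gauche, F–CH3 gauche, Ph–CH2Cl gauche, Ph–CH3 gauche; 0.7 + 0.7 + 1.0 + 0.9 = 3.3 kcal/mol.
B has the lowest total (3.3 kcal/mol).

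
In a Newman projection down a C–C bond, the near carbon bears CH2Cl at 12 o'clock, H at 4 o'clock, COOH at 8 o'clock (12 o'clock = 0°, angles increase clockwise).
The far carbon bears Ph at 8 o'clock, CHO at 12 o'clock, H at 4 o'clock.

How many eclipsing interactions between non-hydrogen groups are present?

Non-H eclipsing pairs: CH2Cl(0°)/CHO(0°); COOH(240°)/Ph(240°) — 2 interactions.

2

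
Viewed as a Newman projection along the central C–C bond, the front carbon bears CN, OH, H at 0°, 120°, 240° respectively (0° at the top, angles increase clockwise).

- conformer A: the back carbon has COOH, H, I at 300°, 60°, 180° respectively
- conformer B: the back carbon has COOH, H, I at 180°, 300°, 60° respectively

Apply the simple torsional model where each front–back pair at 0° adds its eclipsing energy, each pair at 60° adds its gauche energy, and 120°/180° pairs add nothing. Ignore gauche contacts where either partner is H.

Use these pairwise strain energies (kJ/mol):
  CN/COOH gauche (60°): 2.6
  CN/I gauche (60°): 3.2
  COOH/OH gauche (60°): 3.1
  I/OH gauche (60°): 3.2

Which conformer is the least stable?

B

A (staggered): CN–COOH gauche, OH–I gauche; 2.6 + 3.2 = 5.8 kJ/mol.
B (staggered): CN–I gauche, OH–COOH gauche, OH–I gauche; 3.2 + 3.1 + 3.2 = 9.5 kJ/mol.
B has the highest total (9.5 kJ/mol).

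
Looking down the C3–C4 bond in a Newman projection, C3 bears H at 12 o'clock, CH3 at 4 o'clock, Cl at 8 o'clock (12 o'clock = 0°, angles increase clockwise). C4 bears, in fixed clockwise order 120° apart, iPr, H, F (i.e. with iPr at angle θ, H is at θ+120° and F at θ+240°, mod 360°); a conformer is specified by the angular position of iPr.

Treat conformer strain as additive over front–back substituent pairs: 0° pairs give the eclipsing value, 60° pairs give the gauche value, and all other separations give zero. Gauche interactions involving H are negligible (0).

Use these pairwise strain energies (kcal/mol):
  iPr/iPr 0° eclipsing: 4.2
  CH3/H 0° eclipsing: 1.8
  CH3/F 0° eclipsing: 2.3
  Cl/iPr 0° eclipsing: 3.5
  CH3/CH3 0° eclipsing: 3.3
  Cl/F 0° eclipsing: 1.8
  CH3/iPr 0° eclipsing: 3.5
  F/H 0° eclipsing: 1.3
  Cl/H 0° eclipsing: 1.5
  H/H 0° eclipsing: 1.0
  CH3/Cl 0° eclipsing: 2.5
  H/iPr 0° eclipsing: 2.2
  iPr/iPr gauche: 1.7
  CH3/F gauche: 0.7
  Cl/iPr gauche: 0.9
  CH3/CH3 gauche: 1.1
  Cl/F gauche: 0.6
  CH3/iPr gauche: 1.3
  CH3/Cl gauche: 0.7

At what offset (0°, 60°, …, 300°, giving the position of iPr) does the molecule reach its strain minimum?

iPr at 0° (eclipsed): H(0°)/iPr(0°) eclipsed 2.2; CH3(120°)/H(120°) eclipsed 1.8; Cl(240°)/F(240°) eclipsed 1.8 → 5.8 kcal/mol.
iPr at 60° (staggered): CH3(120°)/iPr(60°) gauche 1.3; Cl(240°)/F(300°) gauche 0.6 → 1.9 kcal/mol.
iPr at 120° (eclipsed): H(0°)/F(0°) eclipsed 1.3; CH3(120°)/iPr(120°) eclipsed 3.5; Cl(240°)/H(240°) eclipsed 1.5 → 6.3 kcal/mol.
iPr at 180° (staggered): CH3(120°)/iPr(180°) gauche 1.3; CH3(120°)/F(60°) gauche 0.7; Cl(240°)/iPr(180°) gauche 0.9 → 2.9 kcal/mol.
iPr at 240° (eclipsed): H(0°)/H(0°) eclipsed 1.0; CH3(120°)/F(120°) eclipsed 2.3; Cl(240°)/iPr(240°) eclipsed 3.5 → 6.8 kcal/mol.
iPr at 300° (staggered): CH3(120°)/F(180°) gauche 0.7; Cl(240°)/iPr(300°) gauche 0.9; Cl(240°)/F(180°) gauche 0.6 → 2.2 kcal/mol.
The minimum (1.9 kcal/mol) occurs with iPr at 60°.

60°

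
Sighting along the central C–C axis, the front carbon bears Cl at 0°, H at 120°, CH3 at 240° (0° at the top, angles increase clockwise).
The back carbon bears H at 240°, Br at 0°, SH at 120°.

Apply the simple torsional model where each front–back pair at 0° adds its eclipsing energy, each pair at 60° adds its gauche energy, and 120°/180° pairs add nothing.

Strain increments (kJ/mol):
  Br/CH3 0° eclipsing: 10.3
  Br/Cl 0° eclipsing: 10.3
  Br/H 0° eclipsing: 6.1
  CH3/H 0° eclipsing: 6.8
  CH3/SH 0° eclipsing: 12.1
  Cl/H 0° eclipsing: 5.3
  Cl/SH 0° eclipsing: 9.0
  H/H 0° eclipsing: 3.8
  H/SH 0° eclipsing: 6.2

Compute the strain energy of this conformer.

23.3 kJ/mol

This conformer (eclipsed): Cl–Br eclipsed, H–SH eclipsed, CH3–H eclipsed; 10.3 + 6.2 + 6.8 = 23.3 kJ/mol.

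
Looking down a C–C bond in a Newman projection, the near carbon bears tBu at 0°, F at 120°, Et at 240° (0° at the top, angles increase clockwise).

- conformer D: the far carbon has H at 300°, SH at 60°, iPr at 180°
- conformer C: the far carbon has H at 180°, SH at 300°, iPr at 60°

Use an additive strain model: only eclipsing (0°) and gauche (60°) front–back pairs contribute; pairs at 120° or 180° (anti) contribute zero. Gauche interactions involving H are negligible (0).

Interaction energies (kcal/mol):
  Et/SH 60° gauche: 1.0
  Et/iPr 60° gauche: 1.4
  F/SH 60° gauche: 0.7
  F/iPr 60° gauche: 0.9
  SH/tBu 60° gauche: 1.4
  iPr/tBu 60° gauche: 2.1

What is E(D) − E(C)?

D (staggered): tBu(0°)/SH(60°) gauche 1.4; F(120°)/SH(60°) gauche 0.7; F(120°)/iPr(180°) gauche 0.9; Et(240°)/iPr(180°) gauche 1.4 → 4.4 kcal/mol.
C (staggered): tBu(0°)/SH(300°) gauche 1.4; tBu(0°)/iPr(60°) gauche 2.1; F(120°)/iPr(60°) gauche 0.9; Et(240°)/SH(300°) gauche 1.0 → 5.4 kcal/mol.
E(D) − E(C) = 4.4 − 5.4 = -1.0 kcal/mol.

-1.0 kcal/mol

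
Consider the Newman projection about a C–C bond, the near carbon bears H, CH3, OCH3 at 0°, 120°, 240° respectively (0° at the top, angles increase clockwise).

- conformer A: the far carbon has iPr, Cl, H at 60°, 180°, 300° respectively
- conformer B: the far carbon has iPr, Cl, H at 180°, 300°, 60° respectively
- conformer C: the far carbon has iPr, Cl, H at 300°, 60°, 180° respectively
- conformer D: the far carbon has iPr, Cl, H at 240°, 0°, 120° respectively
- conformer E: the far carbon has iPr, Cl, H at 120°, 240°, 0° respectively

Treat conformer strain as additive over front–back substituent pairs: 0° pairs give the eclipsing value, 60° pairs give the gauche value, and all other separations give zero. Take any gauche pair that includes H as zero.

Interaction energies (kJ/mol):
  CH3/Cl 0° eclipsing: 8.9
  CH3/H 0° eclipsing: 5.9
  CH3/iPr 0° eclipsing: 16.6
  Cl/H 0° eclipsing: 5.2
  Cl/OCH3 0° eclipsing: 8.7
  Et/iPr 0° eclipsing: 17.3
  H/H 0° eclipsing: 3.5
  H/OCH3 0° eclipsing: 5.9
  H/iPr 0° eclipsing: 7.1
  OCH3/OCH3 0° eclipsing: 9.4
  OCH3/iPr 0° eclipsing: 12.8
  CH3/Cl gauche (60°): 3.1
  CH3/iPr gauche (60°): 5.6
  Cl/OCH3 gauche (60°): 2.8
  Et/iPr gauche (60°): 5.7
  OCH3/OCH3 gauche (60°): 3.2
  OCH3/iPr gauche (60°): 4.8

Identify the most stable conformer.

A (staggered): CH3–iPr gauche, CH3–Cl gauche, OCH3–Cl gauche; 5.6 + 3.1 + 2.8 = 11.5 kJ/mol.
B (staggered): CH3–iPr gauche, OCH3–iPr gauche, OCH3–Cl gauche; 5.6 + 4.8 + 2.8 = 13.2 kJ/mol.
C (staggered): CH3–Cl gauche, OCH3–iPr gauche; 3.1 + 4.8 = 7.9 kJ/mol.
D (eclipsed): H–Cl eclipsed, CH3–H eclipsed, OCH3–iPr eclipsed; 5.2 + 5.9 + 12.8 = 23.9 kJ/mol.
E (eclipsed): H–H eclipsed, CH3–iPr eclipsed, OCH3–Cl eclipsed; 3.5 + 16.6 + 8.7 = 28.8 kJ/mol.
C has the lowest total (7.9 kJ/mol).

C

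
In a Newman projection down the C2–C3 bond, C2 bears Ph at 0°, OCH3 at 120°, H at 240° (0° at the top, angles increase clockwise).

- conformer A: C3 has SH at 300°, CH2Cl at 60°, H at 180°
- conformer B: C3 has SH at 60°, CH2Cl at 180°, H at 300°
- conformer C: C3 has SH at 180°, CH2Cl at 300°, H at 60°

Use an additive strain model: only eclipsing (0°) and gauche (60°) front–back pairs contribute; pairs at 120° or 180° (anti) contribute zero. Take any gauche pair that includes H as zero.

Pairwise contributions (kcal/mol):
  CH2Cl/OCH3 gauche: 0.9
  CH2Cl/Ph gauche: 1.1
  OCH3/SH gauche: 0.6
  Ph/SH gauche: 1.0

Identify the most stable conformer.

C

A (staggered): Ph–SH gauche, Ph–CH2Cl gauche, OCH3–CH2Cl gauche; 1.0 + 1.1 + 0.9 = 3.0 kcal/mol.
B (staggered): Ph–SH gauche, OCH3–SH gauche, OCH3–CH2Cl gauche; 1.0 + 0.6 + 0.9 = 2.5 kcal/mol.
C (staggered): Ph–CH2Cl gauche, OCH3–SH gauche; 1.1 + 0.6 = 1.7 kcal/mol.
C has the lowest total (1.7 kcal/mol).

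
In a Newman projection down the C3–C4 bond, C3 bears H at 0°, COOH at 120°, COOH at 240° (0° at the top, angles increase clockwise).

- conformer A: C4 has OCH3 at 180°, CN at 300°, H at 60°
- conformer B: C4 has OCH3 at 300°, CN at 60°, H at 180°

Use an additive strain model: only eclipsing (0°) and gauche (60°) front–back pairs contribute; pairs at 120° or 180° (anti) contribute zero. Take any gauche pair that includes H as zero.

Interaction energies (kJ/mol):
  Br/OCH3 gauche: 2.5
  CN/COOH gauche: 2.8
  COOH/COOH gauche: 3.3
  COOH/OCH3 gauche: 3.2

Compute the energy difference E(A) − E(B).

A (staggered): COOH(120°)/OCH3(180°) gauche 3.2; COOH(240°)/OCH3(180°) gauche 3.2; COOH(240°)/CN(300°) gauche 2.8 → 9.2 kJ/mol.
B (staggered): COOH(120°)/CN(60°) gauche 2.8; COOH(240°)/OCH3(300°) gauche 3.2 → 6.0 kJ/mol.
E(A) − E(B) = 9.2 − 6.0 = +3.2 kJ/mol.

+3.2 kJ/mol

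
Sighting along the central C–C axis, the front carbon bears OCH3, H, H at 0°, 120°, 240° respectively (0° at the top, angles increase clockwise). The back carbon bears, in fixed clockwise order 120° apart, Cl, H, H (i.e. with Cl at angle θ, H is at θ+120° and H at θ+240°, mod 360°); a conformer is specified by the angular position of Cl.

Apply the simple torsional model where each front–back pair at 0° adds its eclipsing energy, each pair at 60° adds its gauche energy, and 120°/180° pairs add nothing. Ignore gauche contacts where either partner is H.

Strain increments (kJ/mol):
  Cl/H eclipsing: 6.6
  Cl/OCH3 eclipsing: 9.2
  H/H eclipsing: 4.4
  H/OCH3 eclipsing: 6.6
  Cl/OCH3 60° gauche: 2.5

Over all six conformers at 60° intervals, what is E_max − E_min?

18.0 kJ/mol

Cl at 0° (eclipsed): OCH3(0°)/Cl(0°) eclipsed 9.2; H(120°)/H(120°) eclipsed 4.4; H(240°)/H(240°) eclipsed 4.4 → 18.0 kJ/mol.
Cl at 60° (staggered): OCH3(0°)/Cl(60°) gauche 2.5 → 2.5 kJ/mol.
Cl at 120° (eclipsed): OCH3(0°)/H(0°) eclipsed 6.6; H(120°)/Cl(120°) eclipsed 6.6; H(240°)/H(240°) eclipsed 4.4 → 17.6 kJ/mol.
Cl at 180° (staggered): no non-H gauche contacts → 0.0 kJ/mol.
Cl at 240° (eclipsed): OCH3(0°)/H(0°) eclipsed 6.6; H(120°)/H(120°) eclipsed 4.4; H(240°)/Cl(240°) eclipsed 6.6 → 17.6 kJ/mol.
Cl at 300° (staggered): OCH3(0°)/Cl(300°) gauche 2.5 → 2.5 kJ/mol.
Max at 0° (18.0 kJ/mol), min at 180° (0.0 kJ/mol); barrier = 18.0 kJ/mol.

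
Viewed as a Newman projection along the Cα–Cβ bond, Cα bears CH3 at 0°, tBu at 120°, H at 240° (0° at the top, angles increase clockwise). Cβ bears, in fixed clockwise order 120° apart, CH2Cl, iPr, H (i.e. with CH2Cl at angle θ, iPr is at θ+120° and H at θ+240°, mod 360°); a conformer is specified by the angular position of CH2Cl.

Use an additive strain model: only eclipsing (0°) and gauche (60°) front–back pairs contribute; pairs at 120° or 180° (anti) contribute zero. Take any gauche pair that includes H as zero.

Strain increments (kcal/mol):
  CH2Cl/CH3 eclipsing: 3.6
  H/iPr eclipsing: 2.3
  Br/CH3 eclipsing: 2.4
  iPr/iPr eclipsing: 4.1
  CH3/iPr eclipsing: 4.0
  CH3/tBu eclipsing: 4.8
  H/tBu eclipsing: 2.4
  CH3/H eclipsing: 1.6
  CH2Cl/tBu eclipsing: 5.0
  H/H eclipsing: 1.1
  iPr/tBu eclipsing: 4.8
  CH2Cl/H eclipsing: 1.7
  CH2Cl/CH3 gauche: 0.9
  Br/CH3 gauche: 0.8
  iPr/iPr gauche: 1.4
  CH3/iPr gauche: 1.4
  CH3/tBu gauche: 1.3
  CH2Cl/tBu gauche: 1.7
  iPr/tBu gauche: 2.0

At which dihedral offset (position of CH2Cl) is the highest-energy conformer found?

0°

CH2Cl at 0° (eclipsed): CH3(0°)/CH2Cl(0°) eclipsed 3.6; tBu(120°)/iPr(120°) eclipsed 4.8; H(240°)/H(240°) eclipsed 1.1 → 9.5 kcal/mol.
CH2Cl at 60° (staggered): CH3(0°)/CH2Cl(60°) gauche 0.9; tBu(120°)/CH2Cl(60°) gauche 1.7; tBu(120°)/iPr(180°) gauche 2.0 → 4.6 kcal/mol.
CH2Cl at 120° (eclipsed): CH3(0°)/H(0°) eclipsed 1.6; tBu(120°)/CH2Cl(120°) eclipsed 5.0; H(240°)/iPr(240°) eclipsed 2.3 → 8.9 kcal/mol.
CH2Cl at 180° (staggered): CH3(0°)/iPr(300°) gauche 1.4; tBu(120°)/CH2Cl(180°) gauche 1.7 → 3.1 kcal/mol.
CH2Cl at 240° (eclipsed): CH3(0°)/iPr(0°) eclipsed 4.0; tBu(120°)/H(120°) eclipsed 2.4; H(240°)/CH2Cl(240°) eclipsed 1.7 → 8.1 kcal/mol.
CH2Cl at 300° (staggered): CH3(0°)/CH2Cl(300°) gauche 0.9; CH3(0°)/iPr(60°) gauche 1.4; tBu(120°)/iPr(60°) gauche 2.0 → 4.3 kcal/mol.
The maximum (9.5 kcal/mol) occurs with CH2Cl at 0°.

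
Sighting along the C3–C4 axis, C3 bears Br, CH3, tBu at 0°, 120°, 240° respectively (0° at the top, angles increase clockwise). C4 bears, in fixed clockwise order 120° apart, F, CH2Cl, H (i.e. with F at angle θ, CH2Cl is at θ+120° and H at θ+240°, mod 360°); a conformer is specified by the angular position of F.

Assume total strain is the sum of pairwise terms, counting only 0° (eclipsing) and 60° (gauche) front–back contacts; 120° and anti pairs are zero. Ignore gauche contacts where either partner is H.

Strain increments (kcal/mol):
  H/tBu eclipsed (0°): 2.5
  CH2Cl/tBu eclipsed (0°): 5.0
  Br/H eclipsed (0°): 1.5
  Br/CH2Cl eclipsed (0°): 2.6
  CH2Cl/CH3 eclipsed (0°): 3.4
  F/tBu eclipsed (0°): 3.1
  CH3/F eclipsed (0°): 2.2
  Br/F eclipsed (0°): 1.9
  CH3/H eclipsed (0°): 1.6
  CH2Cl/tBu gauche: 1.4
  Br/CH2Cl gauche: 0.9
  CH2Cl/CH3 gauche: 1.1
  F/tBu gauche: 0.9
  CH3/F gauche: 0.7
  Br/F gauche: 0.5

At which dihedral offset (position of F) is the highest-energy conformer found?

F at 0° (eclipsed): Br(0°)/F(0°) eclipsed 1.9; CH3(120°)/CH2Cl(120°) eclipsed 3.4; tBu(240°)/H(240°) eclipsed 2.5 → 7.8 kcal/mol.
F at 60° (staggered): Br(0°)/F(60°) gauche 0.5; CH3(120°)/F(60°) gauche 0.7; CH3(120°)/CH2Cl(180°) gauche 1.1; tBu(240°)/CH2Cl(180°) gauche 1.4 → 3.7 kcal/mol.
F at 120° (eclipsed): Br(0°)/H(0°) eclipsed 1.5; CH3(120°)/F(120°) eclipsed 2.2; tBu(240°)/CH2Cl(240°) eclipsed 5.0 → 8.7 kcal/mol.
F at 180° (staggered): Br(0°)/CH2Cl(300°) gauche 0.9; CH3(120°)/F(180°) gauche 0.7; tBu(240°)/F(180°) gauche 0.9; tBu(240°)/CH2Cl(300°) gauche 1.4 → 3.9 kcal/mol.
F at 240° (eclipsed): Br(0°)/CH2Cl(0°) eclipsed 2.6; CH3(120°)/H(120°) eclipsed 1.6; tBu(240°)/F(240°) eclipsed 3.1 → 7.3 kcal/mol.
F at 300° (staggered): Br(0°)/F(300°) gauche 0.5; Br(0°)/CH2Cl(60°) gauche 0.9; CH3(120°)/CH2Cl(60°) gauche 1.1; tBu(240°)/F(300°) gauche 0.9 → 3.4 kcal/mol.
The maximum (8.7 kcal/mol) occurs with F at 120°.

120°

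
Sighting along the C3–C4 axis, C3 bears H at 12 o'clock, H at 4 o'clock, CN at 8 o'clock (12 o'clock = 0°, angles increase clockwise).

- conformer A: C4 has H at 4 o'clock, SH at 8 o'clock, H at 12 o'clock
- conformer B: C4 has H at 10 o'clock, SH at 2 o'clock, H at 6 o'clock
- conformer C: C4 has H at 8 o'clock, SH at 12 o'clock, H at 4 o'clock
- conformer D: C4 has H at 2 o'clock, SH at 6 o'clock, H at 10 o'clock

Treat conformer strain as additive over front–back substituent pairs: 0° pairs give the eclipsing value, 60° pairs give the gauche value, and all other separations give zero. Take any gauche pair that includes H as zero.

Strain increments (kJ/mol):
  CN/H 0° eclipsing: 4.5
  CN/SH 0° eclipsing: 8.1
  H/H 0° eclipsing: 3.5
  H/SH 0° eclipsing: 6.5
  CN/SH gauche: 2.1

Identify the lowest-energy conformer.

B

A (eclipsed): H(0°)/H(0°) eclipsed 3.5; H(120°)/H(120°) eclipsed 3.5; CN(240°)/SH(240°) eclipsed 8.1 → 15.1 kJ/mol.
B (staggered): no non-H gauche contacts → 0.0 kJ/mol.
C (eclipsed): H(0°)/SH(0°) eclipsed 6.5; H(120°)/H(120°) eclipsed 3.5; CN(240°)/H(240°) eclipsed 4.5 → 14.5 kJ/mol.
D (staggered): CN(240°)/SH(180°) gauche 2.1 → 2.1 kJ/mol.
B has the lowest total (0.0 kJ/mol).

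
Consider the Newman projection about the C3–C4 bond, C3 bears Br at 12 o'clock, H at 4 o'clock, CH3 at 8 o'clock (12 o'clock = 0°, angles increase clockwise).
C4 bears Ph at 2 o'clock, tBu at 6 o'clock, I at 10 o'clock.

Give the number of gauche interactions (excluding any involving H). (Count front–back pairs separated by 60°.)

Non-H gauche pairs: Br(0°)/Ph(60°); Br(0°)/I(300°); CH3(240°)/tBu(180°); CH3(240°)/I(300°) — 4 interactions.

4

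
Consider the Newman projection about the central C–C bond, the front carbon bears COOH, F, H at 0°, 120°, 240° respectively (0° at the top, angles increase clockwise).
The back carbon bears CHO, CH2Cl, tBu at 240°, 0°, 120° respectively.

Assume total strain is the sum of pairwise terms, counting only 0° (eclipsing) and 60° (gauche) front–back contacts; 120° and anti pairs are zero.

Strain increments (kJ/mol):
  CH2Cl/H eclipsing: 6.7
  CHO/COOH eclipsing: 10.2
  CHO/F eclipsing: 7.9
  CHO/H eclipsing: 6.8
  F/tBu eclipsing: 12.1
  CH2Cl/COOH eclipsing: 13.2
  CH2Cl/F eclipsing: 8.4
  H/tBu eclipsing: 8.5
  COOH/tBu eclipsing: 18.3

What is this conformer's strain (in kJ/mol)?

32.1 kJ/mol

This conformer (eclipsed): COOH–CH2Cl eclipsed, F–tBu eclipsed, H–CHO eclipsed; 13.2 + 12.1 + 6.8 = 32.1 kJ/mol.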